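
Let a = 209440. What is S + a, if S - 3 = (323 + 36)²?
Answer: 338324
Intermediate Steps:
S = 128884 (S = 3 + (323 + 36)² = 3 + 359² = 3 + 128881 = 128884)
S + a = 128884 + 209440 = 338324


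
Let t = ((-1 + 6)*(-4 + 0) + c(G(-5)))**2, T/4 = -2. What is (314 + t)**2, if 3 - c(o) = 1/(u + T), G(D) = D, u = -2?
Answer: 3595321521/10000 ≈ 3.5953e+5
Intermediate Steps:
T = -8 (T = 4*(-2) = -8)
c(o) = 31/10 (c(o) = 3 - 1/(-2 - 8) = 3 - 1/(-10) = 3 - 1*(-1/10) = 3 + 1/10 = 31/10)
t = 28561/100 (t = ((-1 + 6)*(-4 + 0) + 31/10)**2 = (5*(-4) + 31/10)**2 = (-20 + 31/10)**2 = (-169/10)**2 = 28561/100 ≈ 285.61)
(314 + t)**2 = (314 + 28561/100)**2 = (59961/100)**2 = 3595321521/10000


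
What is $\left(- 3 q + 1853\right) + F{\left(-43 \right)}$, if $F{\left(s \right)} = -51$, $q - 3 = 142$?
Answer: $1367$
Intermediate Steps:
$q = 145$ ($q = 3 + 142 = 145$)
$\left(- 3 q + 1853\right) + F{\left(-43 \right)} = \left(\left(-3\right) 145 + 1853\right) - 51 = \left(-435 + 1853\right) - 51 = 1418 - 51 = 1367$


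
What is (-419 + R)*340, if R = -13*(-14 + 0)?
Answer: -80580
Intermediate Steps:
R = 182 (R = -13*(-14) = 182)
(-419 + R)*340 = (-419 + 182)*340 = -237*340 = -80580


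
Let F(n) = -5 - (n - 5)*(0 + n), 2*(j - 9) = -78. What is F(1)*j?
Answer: 30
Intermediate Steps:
j = -30 (j = 9 + (½)*(-78) = 9 - 39 = -30)
F(n) = -5 - n*(-5 + n) (F(n) = -5 - (-5 + n)*n = -5 - n*(-5 + n))
F(1)*j = (-5 - 1*1² + 5*1)*(-30) = (-5 - 1*1 + 5)*(-30) = (-5 - 1 + 5)*(-30) = -1*(-30) = 30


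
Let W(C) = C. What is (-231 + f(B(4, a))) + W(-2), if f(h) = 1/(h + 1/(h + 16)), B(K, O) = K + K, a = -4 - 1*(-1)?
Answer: -44945/193 ≈ -232.88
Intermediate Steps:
a = -3 (a = -4 + 1 = -3)
B(K, O) = 2*K
f(h) = 1/(h + 1/(16 + h))
(-231 + f(B(4, a))) + W(-2) = (-231 + (16 + 2*4)/(1 + (2*4)² + 16*(2*4))) - 2 = (-231 + (16 + 8)/(1 + 8² + 16*8)) - 2 = (-231 + 24/(1 + 64 + 128)) - 2 = (-231 + 24/193) - 2 = -44559/193 - 2 = -44945/193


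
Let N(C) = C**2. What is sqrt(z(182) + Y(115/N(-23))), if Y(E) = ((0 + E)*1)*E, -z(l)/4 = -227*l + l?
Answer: 3*sqrt(9670593)/23 ≈ 405.62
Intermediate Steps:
z(l) = 904*l (z(l) = -4*(-227*l + l) = -(-904)*l = 904*l)
Y(E) = E**2 (Y(E) = (E*1)*E = E*E = E**2)
sqrt(z(182) + Y(115/N(-23))) = sqrt(904*182 + (115/((-23)**2))**2) = sqrt(164528 + (115/529)**2) = sqrt(164528 + (115*(1/529))**2) = sqrt(164528 + (5/23)**2) = sqrt(164528 + 25/529) = sqrt(87035337/529) = 3*sqrt(9670593)/23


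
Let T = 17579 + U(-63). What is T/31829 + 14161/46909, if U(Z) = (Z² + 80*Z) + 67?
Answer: 1228247144/1493066561 ≈ 0.82263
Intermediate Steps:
U(Z) = 67 + Z² + 80*Z
T = 16575 (T = 17579 + (67 + (-63)² + 80*(-63)) = 17579 + (67 + 3969 - 5040) = 17579 - 1004 = 16575)
T/31829 + 14161/46909 = 16575/31829 + 14161/46909 = 1228247144/1493066561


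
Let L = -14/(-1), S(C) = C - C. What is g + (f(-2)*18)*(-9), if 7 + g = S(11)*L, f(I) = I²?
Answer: -655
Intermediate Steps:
S(C) = 0
L = 14 (L = -14*(-1) = 14)
g = -7 (g = -7 + 0*14 = -7 + 0 = -7)
g + (f(-2)*18)*(-9) = -7 + ((-2)²*18)*(-9) = -7 + (4*18)*(-9) = -7 + 72*(-9) = -7 - 648 = -655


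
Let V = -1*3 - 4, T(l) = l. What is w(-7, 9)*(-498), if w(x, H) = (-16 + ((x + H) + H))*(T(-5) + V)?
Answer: -29880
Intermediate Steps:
V = -7 (V = -3 - 4 = -7)
w(x, H) = 192 - 24*H - 12*x (w(x, H) = (-16 + ((x + H) + H))*(-5 - 7) = (-16 + ((H + x) + H))*(-12) = (-16 + (x + 2*H))*(-12) = (-16 + x + 2*H)*(-12) = 192 - 24*H - 12*x)
w(-7, 9)*(-498) = (192 - 24*9 - 12*(-7))*(-498) = (192 - 216 + 84)*(-498) = 60*(-498) = -29880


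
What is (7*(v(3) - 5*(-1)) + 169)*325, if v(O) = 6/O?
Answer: 70850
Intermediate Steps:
(7*(v(3) - 5*(-1)) + 169)*325 = (7*(6/3 - 5*(-1)) + 169)*325 = (7*(6*(⅓) + 5) + 169)*325 = (7*(2 + 5) + 169)*325 = (7*7 + 169)*325 = (49 + 169)*325 = 218*325 = 70850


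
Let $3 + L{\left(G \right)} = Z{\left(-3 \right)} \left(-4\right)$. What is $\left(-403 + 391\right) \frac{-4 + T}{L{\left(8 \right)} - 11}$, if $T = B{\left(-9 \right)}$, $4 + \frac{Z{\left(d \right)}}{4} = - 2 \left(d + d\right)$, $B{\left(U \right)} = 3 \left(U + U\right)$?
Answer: $- \frac{348}{71} \approx -4.9014$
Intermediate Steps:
$B{\left(U \right)} = 6 U$ ($B{\left(U \right)} = 3 \cdot 2 U = 6 U$)
$Z{\left(d \right)} = -16 - 16 d$ ($Z{\left(d \right)} = -16 + 4 \left(- 2 \left(d + d\right)\right) = -16 + 4 \left(- 2 \cdot 2 d\right) = -16 + 4 \left(- 4 d\right) = -16 - 16 d$)
$L{\left(G \right)} = -131$ ($L{\left(G \right)} = -3 + \left(-16 - -48\right) \left(-4\right) = -3 + \left(-16 + 48\right) \left(-4\right) = -3 + 32 \left(-4\right) = -3 - 128 = -131$)
$T = -54$ ($T = 6 \left(-9\right) = -54$)
$\left(-403 + 391\right) \frac{-4 + T}{L{\left(8 \right)} - 11} = \left(-403 + 391\right) \frac{-4 - 54}{-131 - 11} = - 12 \left(- \frac{58}{-142}\right) = - 12 \left(\left(-58\right) \left(- \frac{1}{142}\right)\right) = \left(-12\right) \frac{29}{71} = - \frac{348}{71}$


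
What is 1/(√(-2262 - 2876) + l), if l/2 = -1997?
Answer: -1997/7978587 - I*√5138/15957174 ≈ -0.00025029 - 4.492e-6*I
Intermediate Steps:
l = -3994 (l = 2*(-1997) = -3994)
1/(√(-2262 - 2876) + l) = 1/(√(-2262 - 2876) - 3994) = 1/(√(-5138) - 3994) = 1/(I*√5138 - 3994) = 1/(-3994 + I*√5138)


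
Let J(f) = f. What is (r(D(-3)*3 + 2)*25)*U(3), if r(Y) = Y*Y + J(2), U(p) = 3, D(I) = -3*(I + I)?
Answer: 235350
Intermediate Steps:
D(I) = -6*I
r(Y) = 2 + Y² (r(Y) = Y*Y + 2 = Y² + 2 = 2 + Y²)
(r(D(-3)*3 + 2)*25)*U(3) = ((2 + (-6*(-3)*3 + 2)²)*25)*3 = ((2 + (18*3 + 2)²)*25)*3 = ((2 + (54 + 2)²)*25)*3 = ((2 + 56²)*25)*3 = ((2 + 3136)*25)*3 = (3138*25)*3 = 78450*3 = 235350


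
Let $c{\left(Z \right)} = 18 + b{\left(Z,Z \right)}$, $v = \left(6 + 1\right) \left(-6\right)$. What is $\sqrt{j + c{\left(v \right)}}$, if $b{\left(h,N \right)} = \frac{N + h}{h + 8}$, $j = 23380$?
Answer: $\frac{92 \sqrt{799}}{17} \approx 152.97$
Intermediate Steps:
$b{\left(h,N \right)} = \frac{N + h}{8 + h}$
$v = -42$ ($v = 7 \left(-6\right) = -42$)
$c{\left(Z \right)} = 18 + \frac{2 Z}{8 + Z}$ ($c{\left(Z \right)} = 18 + \frac{Z + Z}{8 + Z} = 18 + \frac{2 Z}{8 + Z}$)
$\sqrt{j + c{\left(v \right)}} = \sqrt{23380 + \frac{4 \left(36 + 5 \left(-42\right)\right)}{8 - 42}} = \sqrt{23380 + \frac{4 \left(36 - 210\right)}{-34}} = \sqrt{23380 + 4 \left(- \frac{1}{34}\right) \left(-174\right)} = \sqrt{23380 + \frac{348}{17}} = \sqrt{\frac{397808}{17}} = \frac{92 \sqrt{799}}{17}$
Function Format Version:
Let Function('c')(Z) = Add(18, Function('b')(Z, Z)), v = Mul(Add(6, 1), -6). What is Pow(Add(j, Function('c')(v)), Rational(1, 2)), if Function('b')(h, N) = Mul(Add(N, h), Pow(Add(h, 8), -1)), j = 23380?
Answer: Mul(Rational(92, 17), Pow(799, Rational(1, 2))) ≈ 152.97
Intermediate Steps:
Function('b')(h, N) = Mul(Pow(Add(8, h), -1), Add(N, h)) (Function('b')(h, N) = Mul(Add(N, h), Pow(Add(8, h), -1)) = Mul(Pow(Add(8, h), -1), Add(N, h)))
v = -42 (v = Mul(7, -6) = -42)
Function('c')(Z) = Add(18, Mul(2, Z, Pow(Add(8, Z), -1))) (Function('c')(Z) = Add(18, Mul(Pow(Add(8, Z), -1), Add(Z, Z))) = Add(18, Mul(Pow(Add(8, Z), -1), Mul(2, Z))) = Add(18, Mul(2, Z, Pow(Add(8, Z), -1))))
Pow(Add(j, Function('c')(v)), Rational(1, 2)) = Pow(Add(23380, Mul(4, Pow(Add(8, -42), -1), Add(36, Mul(5, -42)))), Rational(1, 2)) = Pow(Add(23380, Mul(4, Pow(-34, -1), Add(36, -210))), Rational(1, 2)) = Pow(Add(23380, Mul(4, Rational(-1, 34), -174)), Rational(1, 2)) = Pow(Add(23380, Rational(348, 17)), Rational(1, 2)) = Pow(Rational(397808, 17), Rational(1, 2)) = Mul(Rational(92, 17), Pow(799, Rational(1, 2)))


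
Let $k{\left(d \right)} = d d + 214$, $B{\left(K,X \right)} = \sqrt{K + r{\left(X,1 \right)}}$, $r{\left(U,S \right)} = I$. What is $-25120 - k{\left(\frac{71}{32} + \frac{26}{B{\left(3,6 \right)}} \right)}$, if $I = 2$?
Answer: $- \frac{130427509}{5120} - \frac{923 \sqrt{5}}{40} \approx -25526.0$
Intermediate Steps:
$r{\left(U,S \right)} = 2$
$B{\left(K,X \right)} = \sqrt{2 + K}$ ($B{\left(K,X \right)} = \sqrt{K + 2} = \sqrt{2 + K}$)
$k{\left(d \right)} = 214 + d^{2}$ ($k{\left(d \right)} = d^{2} + 214 = 214 + d^{2}$)
$-25120 - k{\left(\frac{71}{32} + \frac{26}{B{\left(3,6 \right)}} \right)} = -25120 - \left(214 + \left(\frac{71}{32} + \frac{26}{\sqrt{2 + 3}}\right)^{2}\right) = -25120 - \left(214 + \left(71 \cdot \frac{1}{32} + \frac{26}{\sqrt{5}}\right)^{2}\right) = -25120 - \left(214 + \left(\frac{71}{32} + 26 \frac{\sqrt{5}}{5}\right)^{2}\right) = -25120 - \left(214 + \left(\frac{71}{32} + \frac{26 \sqrt{5}}{5}\right)^{2}\right) = -25334 - \left(\frac{71}{32} + \frac{26 \sqrt{5}}{5}\right)^{2}$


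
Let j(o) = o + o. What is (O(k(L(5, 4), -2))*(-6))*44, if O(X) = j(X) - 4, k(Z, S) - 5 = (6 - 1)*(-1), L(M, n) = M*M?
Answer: 1056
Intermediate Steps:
j(o) = 2*o
L(M, n) = M²
k(Z, S) = 0 (k(Z, S) = 5 + (6 - 1)*(-1) = 5 + 5*(-1) = 5 - 5 = 0)
O(X) = -4 + 2*X (O(X) = 2*X - 4 = -4 + 2*X)
(O(k(L(5, 4), -2))*(-6))*44 = ((-4 + 2*0)*(-6))*44 = ((-4 + 0)*(-6))*44 = -4*(-6)*44 = 24*44 = 1056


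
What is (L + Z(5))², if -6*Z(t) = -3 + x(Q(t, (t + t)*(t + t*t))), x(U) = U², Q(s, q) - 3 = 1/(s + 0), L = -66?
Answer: 101626561/22500 ≈ 4516.7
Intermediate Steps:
Q(s, q) = 3 + 1/s (Q(s, q) = 3 + 1/(s + 0) = 3 + 1/s)
Z(t) = ½ - (3 + 1/t)²/6 (Z(t) = -(-3 + (3 + 1/t)²)/6 = ½ - (3 + 1/t)²/6)
(L + Z(5))² = (-66 + (½ - ⅙*(1 + 3*5)²/5²))² = (-66 + (½ - ⅙*1/25*(1 + 15)²))² = (-66 + (½ - ⅙*1/25*16²))² = (-66 + (½ - ⅙*1/25*256))² = (-66 + (½ - 128/75))² = (-66 - 181/150)² = (-10081/150)² = 101626561/22500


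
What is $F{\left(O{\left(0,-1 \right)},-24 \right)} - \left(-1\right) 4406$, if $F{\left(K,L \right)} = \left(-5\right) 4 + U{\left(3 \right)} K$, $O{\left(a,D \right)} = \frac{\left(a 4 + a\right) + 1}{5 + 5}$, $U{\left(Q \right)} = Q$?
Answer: $\frac{43863}{10} \approx 4386.3$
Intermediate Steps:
$O{\left(a,D \right)} = \frac{1}{10} + \frac{a}{2}$ ($O{\left(a,D \right)} = \frac{\left(4 a + a\right) + 1}{10} = \left(5 a + 1\right) \frac{1}{10} = \left(1 + 5 a\right) \frac{1}{10} = \frac{1}{10} + \frac{a}{2}$)
$F{\left(K,L \right)} = -20 + 3 K$ ($F{\left(K,L \right)} = \left(-5\right) 4 + 3 K = -20 + 3 K$)
$F{\left(O{\left(0,-1 \right)},-24 \right)} - \left(-1\right) 4406 = \left(-20 + 3 \left(\frac{1}{10} + \frac{1}{2} \cdot 0\right)\right) - \left(-1\right) 4406 = \left(-20 + 3 \left(\frac{1}{10} + 0\right)\right) - -4406 = \left(-20 + 3 \cdot \frac{1}{10}\right) + 4406 = \left(-20 + \frac{3}{10}\right) + 4406 = - \frac{197}{10} + 4406 = \frac{43863}{10}$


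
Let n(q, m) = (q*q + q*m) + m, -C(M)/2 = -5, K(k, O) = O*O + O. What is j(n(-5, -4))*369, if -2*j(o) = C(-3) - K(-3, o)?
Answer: 315864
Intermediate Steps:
K(k, O) = O + O² (K(k, O) = O² + O = O + O²)
C(M) = 10 (C(M) = -2*(-5) = 10)
n(q, m) = m + q² + m*q (n(q, m) = (q² + m*q) + m = m + q² + m*q)
j(o) = -5 + o*(1 + o)/2 (j(o) = -(10 - o*(1 + o))/2 = -5 + o*(1 + o)/2)
j(n(-5, -4))*369 = (-5 + (-4 + (-5)² - 4*(-5))*(1 + (-4 + (-5)² - 4*(-5)))/2)*369 = (-5 + (-4 + 25 + 20)*(1 + (-4 + 25 + 20))/2)*369 = (-5 + (½)*41*(1 + 41))*369 = (-5 + (½)*41*42)*369 = (-5 + 861)*369 = 856*369 = 315864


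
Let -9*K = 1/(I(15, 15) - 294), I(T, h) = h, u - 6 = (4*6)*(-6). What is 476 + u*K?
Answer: 398366/837 ≈ 475.94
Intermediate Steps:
u = -138 (u = 6 + (4*6)*(-6) = 6 + 24*(-6) = 6 - 144 = -138)
K = 1/2511 (K = -1/(9*(15 - 294)) = -1/9/(-279) = -1/9*(-1/279) = 1/2511 ≈ 0.00039825)
476 + u*K = 476 - 138*1/2511 = 476 - 46/837 = 398366/837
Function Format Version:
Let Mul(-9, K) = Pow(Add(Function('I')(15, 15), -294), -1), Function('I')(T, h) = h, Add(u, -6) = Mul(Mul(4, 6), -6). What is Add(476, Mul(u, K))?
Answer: Rational(398366, 837) ≈ 475.94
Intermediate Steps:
u = -138 (u = Add(6, Mul(Mul(4, 6), -6)) = Add(6, Mul(24, -6)) = Add(6, -144) = -138)
K = Rational(1, 2511) (K = Mul(Rational(-1, 9), Pow(Add(15, -294), -1)) = Mul(Rational(-1, 9), Pow(-279, -1)) = Mul(Rational(-1, 9), Rational(-1, 279)) = Rational(1, 2511) ≈ 0.00039825)
Add(476, Mul(u, K)) = Add(476, Mul(-138, Rational(1, 2511))) = Add(476, Rational(-46, 837)) = Rational(398366, 837)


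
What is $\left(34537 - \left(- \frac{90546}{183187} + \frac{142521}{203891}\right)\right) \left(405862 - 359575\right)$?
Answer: $\frac{1613734382403224388}{1009464341} \approx 1.5986 \cdot 10^{9}$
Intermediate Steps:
$\left(34537 - \left(- \frac{90546}{183187} + \frac{142521}{203891}\right)\right) \left(405862 - 359575\right) = \left(34537 - \frac{7646479941}{37350180617}\right) 46287 = \frac{1289955541489388}{37350180617} \cdot 46287 = \frac{1613734382403224388}{1009464341}$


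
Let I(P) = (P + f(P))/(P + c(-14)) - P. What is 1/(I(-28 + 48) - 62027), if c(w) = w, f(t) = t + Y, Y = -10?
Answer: -1/62042 ≈ -1.6118e-5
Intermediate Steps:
f(t) = -10 + t (f(t) = t - 10 = -10 + t)
I(P) = -P + (-10 + 2*P)/(-14 + P) (I(P) = (P + (-10 + P))/(P - 14) - P = (-10 + 2*P)/(-14 + P) - P = -P + (-10 + 2*P)/(-14 + P))
1/(I(-28 + 48) - 62027) = 1/((-10 - (-28 + 48)² + 16*(-28 + 48))/(-14 + (-28 + 48)) - 62027) = 1/((-10 - 1*20² + 16*20)/(-14 + 20) - 62027) = 1/((-10 - 1*400 + 320)/6 - 62027) = 1/((-10 - 400 + 320)/6 - 62027) = 1/((⅙)*(-90) - 62027) = 1/(-15 - 62027) = 1/(-62042) = -1/62042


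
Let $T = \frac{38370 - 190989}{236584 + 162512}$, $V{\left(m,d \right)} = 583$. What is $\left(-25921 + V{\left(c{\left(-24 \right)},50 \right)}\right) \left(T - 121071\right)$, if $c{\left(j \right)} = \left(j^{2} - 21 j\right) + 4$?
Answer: $\frac{68017192676335}{22172} \approx 3.0677 \cdot 10^{9}$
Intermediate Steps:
$c{\left(j \right)} = 4 + j^{2} - 21 j$
$T = - \frac{50873}{133032}$ ($T = - \frac{152619}{399096} = \left(-152619\right) \frac{1}{399096} = - \frac{50873}{133032} \approx -0.38241$)
$\left(-25921 + V{\left(c{\left(-24 \right)},50 \right)}\right) \left(T - 121071\right) = \left(-25921 + 583\right) \left(- \frac{50873}{133032} - 121071\right) = \left(-25338\right) \left(- \frac{16106368145}{133032}\right) = \frac{68017192676335}{22172}$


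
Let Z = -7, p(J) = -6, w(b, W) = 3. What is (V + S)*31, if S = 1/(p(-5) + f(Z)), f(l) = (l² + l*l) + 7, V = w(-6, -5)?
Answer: 9238/99 ≈ 93.313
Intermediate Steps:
V = 3
f(l) = 7 + 2*l² (f(l) = (l² + l²) + 7 = 2*l² + 7 = 7 + 2*l²)
S = 1/99 (S = 1/(-6 + (7 + 2*(-7)²)) = 1/(-6 + (7 + 2*49)) = 1/(-6 + (7 + 98)) = 1/(-6 + 105) = 1/99 ≈ 0.010101)
(V + S)*31 = (3 + 1/99)*31 = (298/99)*31 = 9238/99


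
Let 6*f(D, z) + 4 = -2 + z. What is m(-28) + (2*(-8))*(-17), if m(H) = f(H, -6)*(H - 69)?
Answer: 466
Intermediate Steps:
f(D, z) = -1 + z/6 (f(D, z) = -⅔ + (-2 + z)/6 = -⅔ + (-⅓ + z/6) = -1 + z/6)
m(H) = 138 - 2*H (m(H) = (-1 + (⅙)*(-6))*(H - 69) = (-1 - 1)*(-69 + H) = -2*(-69 + H) = 138 - 2*H)
m(-28) + (2*(-8))*(-17) = (138 - 2*(-28)) + (2*(-8))*(-17) = (138 + 56) - 16*(-17) = 194 + 272 = 466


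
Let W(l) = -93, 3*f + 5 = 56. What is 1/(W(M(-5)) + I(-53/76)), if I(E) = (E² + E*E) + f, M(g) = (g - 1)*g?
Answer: -2888/216679 ≈ -0.013328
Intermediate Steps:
f = 17 (f = -5/3 + (⅓)*56 = -5/3 + 56/3 = 17)
M(g) = g*(-1 + g) (M(g) = (-1 + g)*g = g*(-1 + g))
I(E) = 17 + 2*E² (I(E) = (E² + E*E) + 17 = (E² + E²) + 17 = 2*E² + 17 = 17 + 2*E²)
1/(W(M(-5)) + I(-53/76)) = 1/(-93 + (17 + 2*(-53/76)²)) = 1/(-93 + (17 + 2*(2809/5776))) = 1/(-93 + (17 + 2809/2888)) = 1/(-93 + 51905/2888) = 1/(-216679/2888) = -2888/216679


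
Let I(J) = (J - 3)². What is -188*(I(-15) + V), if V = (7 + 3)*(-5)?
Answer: -51512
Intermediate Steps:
I(J) = (-3 + J)²
V = -50 (V = 10*(-5) = -50)
-188*(I(-15) + V) = -188*((-3 - 15)² - 50) = -188*((-18)² - 50) = -188*(324 - 50) = -188*274 = -51512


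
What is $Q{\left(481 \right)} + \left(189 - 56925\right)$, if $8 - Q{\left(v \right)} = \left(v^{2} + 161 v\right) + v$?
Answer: $-366011$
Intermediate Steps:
$Q{\left(v \right)} = 8 - v^{2} - 162 v$ ($Q{\left(v \right)} = 8 - \left(\left(v^{2} + 161 v\right) + v\right) = 8 - \left(v^{2} + 162 v\right) = 8 - v^{2} - 162 v$)
$Q{\left(481 \right)} + \left(189 - 56925\right) = \left(8 - 481^{2} - 77922\right) + \left(189 - 56925\right) = \left(8 - 231361 - 77922\right) + \left(189 - 56925\right) = \left(8 - 231361 - 77922\right) - 56736 = -309275 - 56736 = -366011$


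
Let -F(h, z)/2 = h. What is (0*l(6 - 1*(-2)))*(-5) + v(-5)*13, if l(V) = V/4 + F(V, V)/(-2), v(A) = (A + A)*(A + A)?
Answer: 1300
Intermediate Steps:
F(h, z) = -2*h
v(A) = 4*A² (v(A) = (2*A)*(2*A) = 4*A²)
l(V) = 5*V/4 (l(V) = V/4 - 2*V/(-2) = V*(¼) - 2*V*(-½) = V/4 + V = 5*V/4)
(0*l(6 - 1*(-2)))*(-5) + v(-5)*13 = (0*(5*(6 - 1*(-2))/4))*(-5) + (4*(-5)²)*13 = (0*(5*(6 + 2)/4))*(-5) + (4*25)*13 = (0*((5/4)*8))*(-5) + 100*13 = (0*10)*(-5) + 1300 = 0*(-5) + 1300 = 0 + 1300 = 1300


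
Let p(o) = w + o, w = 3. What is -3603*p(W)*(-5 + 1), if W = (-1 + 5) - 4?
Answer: 43236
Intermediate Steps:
W = 0 (W = 4 - 4 = 0)
p(o) = 3 + o
-3603*p(W)*(-5 + 1) = -3603*(3 + 0)*(-5 + 1) = -10809*(-4) = -3603*(-12) = 43236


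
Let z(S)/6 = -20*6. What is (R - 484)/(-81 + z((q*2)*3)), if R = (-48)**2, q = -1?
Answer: -1820/801 ≈ -2.2722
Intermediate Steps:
R = 2304
z(S) = -720 (z(S) = 6*(-20*6) = 6*(-120) = -720)
(R - 484)/(-81 + z((q*2)*3)) = (2304 - 484)/(-81 - 720) = 1820/(-801) = 1820*(-1/801) = -1820/801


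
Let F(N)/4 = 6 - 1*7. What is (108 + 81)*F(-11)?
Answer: -756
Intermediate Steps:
F(N) = -4 (F(N) = 4*(6 - 1*7) = 4*(6 - 7) = 4*(-1) = -4)
(108 + 81)*F(-11) = (108 + 81)*(-4) = 189*(-4) = -756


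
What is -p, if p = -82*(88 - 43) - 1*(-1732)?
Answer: 1958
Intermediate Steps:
p = -1958 (p = -82*45 + 1732 = -3690 + 1732 = -1958)
-p = -1*(-1958) = 1958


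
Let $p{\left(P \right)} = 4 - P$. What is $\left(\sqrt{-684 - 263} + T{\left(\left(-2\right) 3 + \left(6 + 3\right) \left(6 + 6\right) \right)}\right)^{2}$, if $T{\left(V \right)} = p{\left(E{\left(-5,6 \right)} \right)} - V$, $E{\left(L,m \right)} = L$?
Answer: $\left(-93 + i \sqrt{947}\right)^{2} \approx 7702.0 - 5723.8 i$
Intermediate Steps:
$T{\left(V \right)} = 9 - V$ ($T{\left(V \right)} = \left(4 - -5\right) - V = \left(4 + 5\right) - V = 9 - V$)
$\left(\sqrt{-684 - 263} + T{\left(\left(-2\right) 3 + \left(6 + 3\right) \left(6 + 6\right) \right)}\right)^{2} = \left(\sqrt{-684 - 263} - \left(-9 - 6 + \left(6 + 3\right) \left(6 + 6\right)\right)\right)^{2} = \left(\sqrt{-947} + \left(9 - \left(-6 + 9 \cdot 12\right)\right)\right)^{2} = \left(i \sqrt{947} + \left(9 - \left(-6 + 108\right)\right)\right)^{2} = \left(i \sqrt{947} + \left(9 - 102\right)\right)^{2} = \left(i \sqrt{947} - 93\right)^{2} = \left(-93 + i \sqrt{947}\right)^{2}$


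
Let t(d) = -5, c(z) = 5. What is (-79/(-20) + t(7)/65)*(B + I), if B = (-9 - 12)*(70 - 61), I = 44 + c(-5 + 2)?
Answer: -7049/13 ≈ -542.23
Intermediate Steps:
I = 49 (I = 44 + 5 = 49)
B = -189 (B = -21*9 = -189)
(-79/(-20) + t(7)/65)*(B + I) = (-79/(-20) - 5/65)*(-189 + 49) = (-79*(-1/20) - 5*1/65)*(-140) = (79/20 - 1/13)*(-140) = (1007/260)*(-140) = -7049/13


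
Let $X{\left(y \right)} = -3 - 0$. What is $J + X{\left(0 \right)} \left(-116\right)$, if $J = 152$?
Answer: $500$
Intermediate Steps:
$X{\left(y \right)} = -3$ ($X{\left(y \right)} = -3 + 0 = -3$)
$J + X{\left(0 \right)} \left(-116\right) = 152 - -348 = 152 + 348 = 500$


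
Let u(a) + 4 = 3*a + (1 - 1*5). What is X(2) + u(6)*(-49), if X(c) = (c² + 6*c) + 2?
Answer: -472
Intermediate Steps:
X(c) = 2 + c² + 6*c
u(a) = -8 + 3*a (u(a) = -4 + (3*a + (1 - 1*5)) = -4 + (3*a + (1 - 5)) = -4 + (3*a - 4) = -4 + (-4 + 3*a) = -8 + 3*a)
X(2) + u(6)*(-49) = (2 + 2² + 6*2) + (-8 + 3*6)*(-49) = (2 + 4 + 12) + (-8 + 18)*(-49) = 18 + 10*(-49) = 18 - 490 = -472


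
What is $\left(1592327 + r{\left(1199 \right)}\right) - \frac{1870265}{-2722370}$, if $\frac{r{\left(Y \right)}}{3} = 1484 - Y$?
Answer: $\frac{867446550321}{544474} \approx 1.5932 \cdot 10^{6}$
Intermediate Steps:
$r{\left(Y \right)} = 4452 - 3 Y$ ($r{\left(Y \right)} = 3 \left(1484 - Y\right) = 4452 - 3 Y$)
$\left(1592327 + r{\left(1199 \right)}\right) - \frac{1870265}{-2722370} = \left(1592327 + \left(4452 - 3597\right)\right) - \frac{1870265}{-2722370} = \left(1592327 + \left(4452 - 3597\right)\right) - - \frac{374053}{544474} = \left(1592327 + 855\right) + \frac{374053}{544474} = 1593182 + \frac{374053}{544474} = \frac{867446550321}{544474}$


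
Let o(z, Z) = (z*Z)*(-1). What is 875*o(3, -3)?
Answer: 7875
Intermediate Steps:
o(z, Z) = -Z*z (o(z, Z) = (Z*z)*(-1) = -Z*z)
875*o(3, -3) = 875*(-1*(-3)*3) = 875*9 = 7875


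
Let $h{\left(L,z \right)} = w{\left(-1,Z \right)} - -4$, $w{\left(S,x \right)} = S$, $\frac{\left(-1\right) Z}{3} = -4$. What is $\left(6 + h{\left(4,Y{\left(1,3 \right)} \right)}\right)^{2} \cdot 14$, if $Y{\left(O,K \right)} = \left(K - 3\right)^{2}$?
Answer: $1134$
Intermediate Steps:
$Z = 12$ ($Z = \left(-3\right) \left(-4\right) = 12$)
$Y{\left(O,K \right)} = \left(-3 + K\right)^{2}$
$h{\left(L,z \right)} = 3$ ($h{\left(L,z \right)} = -1 - -4 = -1 + 4 = 3$)
$\left(6 + h{\left(4,Y{\left(1,3 \right)} \right)}\right)^{2} \cdot 14 = \left(6 + 3\right)^{2} \cdot 14 = 9^{2} \cdot 14 = 81 \cdot 14 = 1134$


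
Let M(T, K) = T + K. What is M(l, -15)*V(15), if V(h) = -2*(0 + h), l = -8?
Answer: 690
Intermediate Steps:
V(h) = -2*h
M(T, K) = K + T
M(l, -15)*V(15) = (-15 - 8)*(-2*15) = -23*(-30) = 690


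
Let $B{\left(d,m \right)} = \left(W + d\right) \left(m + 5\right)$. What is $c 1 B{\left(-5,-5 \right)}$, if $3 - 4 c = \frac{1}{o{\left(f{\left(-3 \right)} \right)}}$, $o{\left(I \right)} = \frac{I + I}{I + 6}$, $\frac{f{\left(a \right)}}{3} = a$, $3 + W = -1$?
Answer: $0$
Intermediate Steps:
$W = -4$ ($W = -3 - 1 = -4$)
$f{\left(a \right)} = 3 a$
$o{\left(I \right)} = \frac{2 I}{6 + I}$
$B{\left(d,m \right)} = \left(-4 + d\right) \left(5 + m\right)$ ($B{\left(d,m \right)} = \left(-4 + d\right) \left(m + 5\right) = \left(-4 + d\right) \left(5 + m\right)$)
$c = \frac{17}{24}$ ($c = \frac{3}{4} - \frac{1}{4 \frac{2 \cdot 3 \left(-3\right)}{6 + 3 \left(-3\right)}} = \frac{3}{4} - \frac{1}{4 \cdot 2 \left(-9\right) \frac{1}{6 - 9}} = \frac{3}{4} - \frac{1}{4 \cdot 2 \left(-9\right) \frac{1}{-3}} = \frac{3}{4} - \frac{1}{4 \cdot 2 \left(-9\right) \left(- \frac{1}{3}\right)} = \frac{3}{4} - \frac{1}{4 \cdot 6} = \frac{3}{4} - \frac{1}{24} = \frac{17}{24} \approx 0.70833$)
$c 1 B{\left(-5,-5 \right)} = \frac{17}{24} \cdot 1 \left(-20 - -20 + 5 \left(-5\right) - -25\right) = \frac{17 \left(-20 + 20 - 25 + 25\right)}{24} = \frac{17}{24} \cdot 0 = 0$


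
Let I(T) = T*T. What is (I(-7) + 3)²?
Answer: 2704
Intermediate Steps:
I(T) = T²
(I(-7) + 3)² = ((-7)² + 3)² = (49 + 3)² = 52² = 2704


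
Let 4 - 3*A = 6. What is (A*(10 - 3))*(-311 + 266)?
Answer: 210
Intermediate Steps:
A = -2/3 (A = 4/3 - 1/3*6 = 4/3 - 2 = -2/3 ≈ -0.66667)
(A*(10 - 3))*(-311 + 266) = (-2*(10 - 3)/3)*(-311 + 266) = -2/3*7*(-45) = -14/3*(-45) = 210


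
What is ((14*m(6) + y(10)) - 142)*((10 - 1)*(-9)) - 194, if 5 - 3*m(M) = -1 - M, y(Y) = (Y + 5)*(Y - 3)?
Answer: -1733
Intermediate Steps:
y(Y) = (-3 + Y)*(5 + Y) (y(Y) = (5 + Y)*(-3 + Y) = (-3 + Y)*(5 + Y))
m(M) = 2 + M/3 (m(M) = 5/3 - (-1 - M)/3 = 5/3 + (1/3 + M/3) = 2 + M/3)
((14*m(6) + y(10)) - 142)*((10 - 1)*(-9)) - 194 = ((14*(2 + (1/3)*6) + (-15 + 10**2 + 2*10)) - 142)*((10 - 1)*(-9)) - 194 = ((14*(2 + 2) + (-15 + 100 + 20)) - 142)*(9*(-9)) - 194 = ((14*4 + 105) - 142)*(-81) - 194 = ((56 + 105) - 142)*(-81) - 194 = (161 - 142)*(-81) - 194 = 19*(-81) - 194 = -1539 - 194 = -1733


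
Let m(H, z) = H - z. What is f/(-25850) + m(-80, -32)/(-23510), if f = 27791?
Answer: -65212561/60773350 ≈ -1.0730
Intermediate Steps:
f/(-25850) + m(-80, -32)/(-23510) = 27791/(-25850) + (-80 - 1*(-32))/(-23510) = 27791*(-1/25850) + (-80 + 32)*(-1/23510) = -27791/25850 - 48*(-1/23510) = -27791/25850 + 24/11755 = -65212561/60773350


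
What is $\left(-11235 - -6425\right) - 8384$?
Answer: $-13194$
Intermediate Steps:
$\left(-11235 - -6425\right) - 8384 = \left(-11235 + \left(-4552 + 10977\right)\right) - 8384 = \left(-11235 + 6425\right) - 8384 = -4810 - 8384 = -13194$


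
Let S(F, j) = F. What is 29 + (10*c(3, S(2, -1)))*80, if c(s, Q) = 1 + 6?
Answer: 5629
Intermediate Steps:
c(s, Q) = 7
29 + (10*c(3, S(2, -1)))*80 = 29 + (10*7)*80 = 29 + 70*80 = 29 + 5600 = 5629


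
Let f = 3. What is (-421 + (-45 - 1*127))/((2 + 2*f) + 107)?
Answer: -593/115 ≈ -5.1565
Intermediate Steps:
(-421 + (-45 - 1*127))/((2 + 2*f) + 107) = (-421 + (-45 - 1*127))/((2 + 2*3) + 107) = (-421 + (-45 - 127))/((2 + 6) + 107) = (-421 - 172)/(8 + 107) = -593/115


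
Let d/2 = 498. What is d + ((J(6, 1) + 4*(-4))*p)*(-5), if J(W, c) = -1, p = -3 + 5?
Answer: 1166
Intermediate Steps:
p = 2
d = 996 (d = 2*498 = 996)
d + ((J(6, 1) + 4*(-4))*p)*(-5) = 996 + ((-1 + 4*(-4))*2)*(-5) = 996 + ((-1 - 16)*2)*(-5) = 996 - 17*2*(-5) = 996 - 34*(-5) = 996 + 170 = 1166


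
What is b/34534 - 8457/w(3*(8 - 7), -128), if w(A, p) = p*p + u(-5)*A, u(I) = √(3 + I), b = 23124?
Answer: 355572135546/2317537664779 + 25371*I*√2/268435474 ≈ 0.15343 + 0.00013366*I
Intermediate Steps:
w(A, p) = p² + I*A*√2 (w(A, p) = p*p + √(3 - 5)*A = p² + √(-2)*A = p² + (I*√2)*A = p² + I*A*√2)
b/34534 - 8457/w(3*(8 - 7), -128) = 23124/34534 - 8457/((-128)² + I*(3*(8 - 7))*√2) = 23124*(1/34534) - 8457/(16384 + I*(3*1)*√2) = 11562/17267 - 8457/(16384 + I*3*√2) = 11562/17267 - 8457/(16384 + 3*I*√2)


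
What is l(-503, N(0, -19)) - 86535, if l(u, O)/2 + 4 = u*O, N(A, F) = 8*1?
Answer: -94591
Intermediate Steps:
N(A, F) = 8
l(u, O) = -8 + 2*O*u (l(u, O) = -8 + 2*(u*O) = -8 + 2*(O*u) = -8 + 2*O*u)
l(-503, N(0, -19)) - 86535 = (-8 + 2*8*(-503)) - 86535 = (-8 - 8048) - 86535 = -8056 - 86535 = -94591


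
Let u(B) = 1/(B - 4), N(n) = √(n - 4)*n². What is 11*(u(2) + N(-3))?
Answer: -11/2 + 99*I*√7 ≈ -5.5 + 261.93*I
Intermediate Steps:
N(n) = n²*√(-4 + n) (N(n) = √(-4 + n)*n² = n²*√(-4 + n))
u(B) = 1/(-4 + B)
11*(u(2) + N(-3)) = 11*(1/(-4 + 2) + (-3)²*√(-4 - 3)) = 11*(1/(-2) + 9*√(-7)) = 11*(-½ + 9*(I*√7)) = 11*(-½ + 9*I*√7) = -11/2 + 99*I*√7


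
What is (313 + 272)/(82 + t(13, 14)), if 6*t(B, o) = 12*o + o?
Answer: 1755/337 ≈ 5.2077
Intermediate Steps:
t(B, o) = 13*o/6 (t(B, o) = (12*o + o)/6 = (13*o)/6 = 13*o/6)
(313 + 272)/(82 + t(13, 14)) = (313 + 272)/(82 + (13/6)*14) = 585/(82 + 91/3) = 585/(337/3) = 585*(3/337) = 1755/337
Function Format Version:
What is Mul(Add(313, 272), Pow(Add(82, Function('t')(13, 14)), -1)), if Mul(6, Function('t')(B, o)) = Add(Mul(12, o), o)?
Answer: Rational(1755, 337) ≈ 5.2077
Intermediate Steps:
Function('t')(B, o) = Mul(Rational(13, 6), o) (Function('t')(B, o) = Mul(Rational(1, 6), Add(Mul(12, o), o)) = Mul(Rational(1, 6), Mul(13, o)) = Mul(Rational(13, 6), o))
Mul(Add(313, 272), Pow(Add(82, Function('t')(13, 14)), -1)) = Mul(Add(313, 272), Pow(Add(82, Mul(Rational(13, 6), 14)), -1)) = Mul(585, Pow(Add(82, Rational(91, 3)), -1)) = Mul(585, Pow(Rational(337, 3), -1)) = Mul(585, Rational(3, 337)) = Rational(1755, 337)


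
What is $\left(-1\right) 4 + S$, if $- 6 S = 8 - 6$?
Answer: $- \frac{13}{3} \approx -4.3333$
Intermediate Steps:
$S = - \frac{1}{3}$ ($S = - \frac{8 - 6}{6} = \left(- \frac{1}{6}\right) 2 = - \frac{1}{3} \approx -0.33333$)
$\left(-1\right) 4 + S = \left(-1\right) 4 - \frac{1}{3} = -4 - \frac{1}{3} = - \frac{13}{3}$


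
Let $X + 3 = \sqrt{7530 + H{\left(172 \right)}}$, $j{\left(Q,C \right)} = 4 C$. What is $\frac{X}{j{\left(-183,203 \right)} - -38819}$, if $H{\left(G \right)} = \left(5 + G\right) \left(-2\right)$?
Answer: $- \frac{3}{39631} + \frac{2 \sqrt{1794}}{39631} \approx 0.0020618$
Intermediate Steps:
$H{\left(G \right)} = -10 - 2 G$
$X = -3 + 2 \sqrt{1794}$ ($X = -3 + \sqrt{7530 - 354} = -3 + \sqrt{7176} = -3 + 2 \sqrt{1794} \approx 81.711$)
$\frac{X}{j{\left(-183,203 \right)} - -38819} = \frac{-3 + 2 \sqrt{1794}}{4 \cdot 203 - -38819} = \frac{-3 + 2 \sqrt{1794}}{812 + 38819} = \frac{-3 + 2 \sqrt{1794}}{39631} = \left(-3 + 2 \sqrt{1794}\right) \frac{1}{39631} = - \frac{3}{39631} + \frac{2 \sqrt{1794}}{39631}$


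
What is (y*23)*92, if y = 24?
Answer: 50784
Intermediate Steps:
(y*23)*92 = (24*23)*92 = 552*92 = 50784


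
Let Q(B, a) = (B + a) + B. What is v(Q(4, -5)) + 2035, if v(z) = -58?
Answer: 1977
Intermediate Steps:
Q(B, a) = a + 2*B
v(Q(4, -5)) + 2035 = -58 + 2035 = 1977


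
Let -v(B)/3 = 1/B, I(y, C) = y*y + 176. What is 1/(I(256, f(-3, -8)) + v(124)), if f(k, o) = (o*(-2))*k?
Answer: 124/8148285 ≈ 1.5218e-5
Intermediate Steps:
f(k, o) = -2*k*o (f(k, o) = (-2*o)*k = -2*k*o)
I(y, C) = 176 + y² (I(y, C) = y² + 176 = 176 + y²)
v(B) = -3/B
1/(I(256, f(-3, -8)) + v(124)) = 1/((176 + 256²) - 3/124) = 1/((176 + 65536) - 3*1/124) = 1/(65712 - 3/124) = 1/(8148285/124) = 124/8148285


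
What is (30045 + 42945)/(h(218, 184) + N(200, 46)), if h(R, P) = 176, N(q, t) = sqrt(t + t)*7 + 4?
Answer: 3284550/6973 - 255465*sqrt(23)/6973 ≈ 295.34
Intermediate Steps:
N(q, t) = 4 + 7*sqrt(2)*sqrt(t) (N(q, t) = sqrt(2*t)*7 + 4 = (sqrt(2)*sqrt(t))*7 + 4 = 7*sqrt(2)*sqrt(t) + 4 = 4 + 7*sqrt(2)*sqrt(t))
(30045 + 42945)/(h(218, 184) + N(200, 46)) = (30045 + 42945)/(176 + (4 + 7*sqrt(2)*sqrt(46))) = 72990/(176 + (4 + 14*sqrt(23))) = 72990/(180 + 14*sqrt(23))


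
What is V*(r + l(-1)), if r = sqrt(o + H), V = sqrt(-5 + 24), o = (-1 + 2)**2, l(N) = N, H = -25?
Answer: -sqrt(19) + 2*I*sqrt(114) ≈ -4.3589 + 21.354*I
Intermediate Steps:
o = 1 (o = 1**2 = 1)
V = sqrt(19) ≈ 4.3589
r = 2*I*sqrt(6) (r = sqrt(1 - 25) = sqrt(-24) = 2*I*sqrt(6) ≈ 4.899*I)
V*(r + l(-1)) = sqrt(19)*(2*I*sqrt(6) - 1) = sqrt(19)*(-1 + 2*I*sqrt(6))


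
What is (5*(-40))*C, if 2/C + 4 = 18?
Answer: -200/7 ≈ -28.571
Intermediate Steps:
C = ⅐ (C = 2/(-4 + 18) = 2/14 = 2*(1/14) = ⅐ ≈ 0.14286)
(5*(-40))*C = (5*(-40))*(⅐) = -200*⅐ = -200/7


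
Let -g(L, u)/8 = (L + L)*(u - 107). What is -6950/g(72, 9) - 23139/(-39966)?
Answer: 194544737/376000128 ≈ 0.51741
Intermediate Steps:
g(L, u) = -16*L*(-107 + u) (g(L, u) = -8*(L + L)*(u - 107) = -8*2*L*(-107 + u) = -16*L*(-107 + u))
-6950/g(72, 9) - 23139/(-39966) = -6950*1/(1152*(107 - 1*9)) - 23139/(-39966) = -6950*1/(1152*(107 - 9)) - 23139*(-1/39966) = -6950/(16*72*98) + 7713/13322 = -6950/112896 + 7713/13322 = -6950*1/112896 + 7713/13322 = -3475/56448 + 7713/13322 = 194544737/376000128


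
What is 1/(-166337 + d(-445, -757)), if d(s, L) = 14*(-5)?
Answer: -1/166407 ≈ -6.0094e-6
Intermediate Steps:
d(s, L) = -70
1/(-166337 + d(-445, -757)) = 1/(-166337 - 70) = 1/(-166407) = -1/166407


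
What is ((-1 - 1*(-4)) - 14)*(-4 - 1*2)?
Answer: 66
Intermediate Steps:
((-1 - 1*(-4)) - 14)*(-4 - 1*2) = ((-1 + 4) - 14)*(-4 - 2) = (3 - 14)*(-6) = -11*(-6) = 66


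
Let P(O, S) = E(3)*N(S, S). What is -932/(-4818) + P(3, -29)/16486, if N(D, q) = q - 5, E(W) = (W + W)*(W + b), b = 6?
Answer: 1629776/19857387 ≈ 0.082074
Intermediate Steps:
E(W) = 2*W*(6 + W) (E(W) = (W + W)*(W + 6) = (2*W)*(6 + W) = 2*W*(6 + W))
N(D, q) = -5 + q
P(O, S) = -270 + 54*S (P(O, S) = (2*3*(6 + 3))*(-5 + S) = (2*3*9)*(-5 + S) = 54*(-5 + S) = -270 + 54*S)
-932/(-4818) + P(3, -29)/16486 = -932/(-4818) + (-270 + 54*(-29))/16486 = -932*(-1/4818) + (-270 - 1566)*(1/16486) = 466/2409 - 1836*1/16486 = 466/2409 - 918/8243 = 1629776/19857387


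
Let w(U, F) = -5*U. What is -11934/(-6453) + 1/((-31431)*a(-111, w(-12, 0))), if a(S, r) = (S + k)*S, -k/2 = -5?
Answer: 155748839683/84217132899 ≈ 1.8494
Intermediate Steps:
k = 10 (k = -2*(-5) = 10)
a(S, r) = S*(10 + S) (a(S, r) = (S + 10)*S = (10 + S)*S = S*(10 + S))
-11934/(-6453) + 1/((-31431)*a(-111, w(-12, 0))) = -11934/(-6453) + 1/((-31431)*((-111*(10 - 111)))) = -11934*(-1/6453) - 1/(31431*((-111*(-101)))) = 442/239 - 1/31431/11211 = 442/239 - 1/31431*1/11211 = 442/239 - 1/352372941 = 155748839683/84217132899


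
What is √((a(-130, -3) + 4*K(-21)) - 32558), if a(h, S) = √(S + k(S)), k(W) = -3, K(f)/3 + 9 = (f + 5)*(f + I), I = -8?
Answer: √(-27098 + I*√6) ≈ 0.0074 + 164.61*I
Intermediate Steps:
K(f) = -27 + 3*(-8 + f)*(5 + f) (K(f) = -27 + 3*((f + 5)*(f - 8)) = -27 + 3*((5 + f)*(-8 + f)) = -27 + 3*((-8 + f)*(5 + f)) = -27 + 3*(-8 + f)*(5 + f))
a(h, S) = √(-3 + S) (a(h, S) = √(S - 3) = √(-3 + S))
√((a(-130, -3) + 4*K(-21)) - 32558) = √((√(-3 - 3) + 4*(-147 - 9*(-21) + 3*(-21)²)) - 32558) = √((√(-6) + 4*(-147 + 189 + 3*441)) - 32558) = √((I*√6 + 4*(-147 + 189 + 1323)) - 32558) = √((I*√6 + 4*1365) - 32558) = √((I*√6 + 5460) - 32558) = √((5460 + I*√6) - 32558) = √(-27098 + I*√6)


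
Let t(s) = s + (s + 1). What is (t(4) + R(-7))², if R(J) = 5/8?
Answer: 5929/64 ≈ 92.641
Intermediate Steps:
R(J) = 5/8 (R(J) = 5*(⅛) = 5/8)
t(s) = 1 + 2*s (t(s) = s + (1 + s) = 1 + 2*s)
(t(4) + R(-7))² = ((1 + 2*4) + 5/8)² = ((1 + 8) + 5/8)² = (9 + 5/8)² = (77/8)² = 5929/64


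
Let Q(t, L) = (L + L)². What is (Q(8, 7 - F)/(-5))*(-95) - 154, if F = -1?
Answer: 4710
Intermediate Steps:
Q(t, L) = 4*L² (Q(t, L) = (2*L)² = 4*L²)
(Q(8, 7 - F)/(-5))*(-95) - 154 = ((4*(7 - 1*(-1))²)/(-5))*(-95) - 154 = ((4*(7 + 1)²)*(-⅕))*(-95) - 154 = ((4*8²)*(-⅕))*(-95) - 154 = ((4*64)*(-⅕))*(-95) - 154 = (256*(-⅕))*(-95) - 154 = -256/5*(-95) - 154 = 4864 - 154 = 4710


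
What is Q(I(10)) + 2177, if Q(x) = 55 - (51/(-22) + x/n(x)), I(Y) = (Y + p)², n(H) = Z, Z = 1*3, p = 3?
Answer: 143747/66 ≈ 2178.0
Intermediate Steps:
Z = 3
n(H) = 3
I(Y) = (3 + Y)² (I(Y) = (Y + 3)² = (3 + Y)²)
Q(x) = 1261/22 - x/3 (Q(x) = 55 - (51/(-22) + x/3) = 55 - (51*(-1/22) + x*(⅓)) = 55 - (-51/22 + x/3) = 55 + (51/22 - x/3) = 1261/22 - x/3)
Q(I(10)) + 2177 = (1261/22 - (3 + 10)²/3) + 2177 = (1261/22 - ⅓*13²) + 2177 = (1261/22 - ⅓*169) + 2177 = (1261/22 - 169/3) + 2177 = 65/66 + 2177 = 143747/66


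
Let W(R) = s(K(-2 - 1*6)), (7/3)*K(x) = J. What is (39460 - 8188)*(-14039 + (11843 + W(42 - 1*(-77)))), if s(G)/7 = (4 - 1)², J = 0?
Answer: -66703176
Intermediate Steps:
K(x) = 0 (K(x) = (3/7)*0 = 0)
s(G) = 63 (s(G) = 7*(4 - 1)² = 7*3² = 7*9 = 63)
W(R) = 63
(39460 - 8188)*(-14039 + (11843 + W(42 - 1*(-77)))) = (39460 - 8188)*(-14039 + (11843 + 63)) = 31272*(-14039 + 11906) = 31272*(-2133) = -66703176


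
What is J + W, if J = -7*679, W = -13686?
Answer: -18439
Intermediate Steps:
J = -4753
J + W = -4753 - 13686 = -18439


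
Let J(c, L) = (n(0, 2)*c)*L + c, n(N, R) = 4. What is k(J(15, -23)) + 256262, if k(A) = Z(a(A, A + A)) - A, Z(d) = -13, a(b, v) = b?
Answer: 257614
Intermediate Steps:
J(c, L) = c + 4*L*c (J(c, L) = (4*c)*L + c = 4*L*c + c = c + 4*L*c)
k(A) = -13 - A
k(J(15, -23)) + 256262 = (-13 - 15*(1 + 4*(-23))) + 256262 = (-13 - 15*(1 - 92)) + 256262 = (-13 - 15*(-91)) + 256262 = (-13 - 1*(-1365)) + 256262 = (-13 + 1365) + 256262 = 1352 + 256262 = 257614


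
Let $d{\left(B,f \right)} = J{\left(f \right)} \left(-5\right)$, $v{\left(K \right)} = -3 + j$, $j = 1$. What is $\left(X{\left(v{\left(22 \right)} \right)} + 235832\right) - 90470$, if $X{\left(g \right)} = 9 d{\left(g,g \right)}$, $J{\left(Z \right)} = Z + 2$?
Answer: $145362$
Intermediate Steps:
$J{\left(Z \right)} = 2 + Z$
$v{\left(K \right)} = -2$ ($v{\left(K \right)} = -3 + 1 = -2$)
$d{\left(B,f \right)} = -10 - 5 f$ ($d{\left(B,f \right)} = \left(2 + f\right) \left(-5\right) = -10 - 5 f$)
$X{\left(g \right)} = -90 - 45 g$ ($X{\left(g \right)} = 9 \left(-10 - 5 g\right) = -90 - 45 g$)
$\left(X{\left(v{\left(22 \right)} \right)} + 235832\right) - 90470 = \left(\left(-90 - -90\right) + 235832\right) - 90470 = \left(\left(-90 + 90\right) + 235832\right) - 90470 = \left(0 + 235832\right) - 90470 = 235832 - 90470 = 145362$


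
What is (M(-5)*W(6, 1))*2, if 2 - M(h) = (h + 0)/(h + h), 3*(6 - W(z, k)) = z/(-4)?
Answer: 39/2 ≈ 19.500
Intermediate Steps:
W(z, k) = 6 + z/12 (W(z, k) = 6 - z/(3*(-4)) = 6 - z*(-1)/(3*4) = 6 - (-1)*z/12 = 6 + z/12)
M(h) = 3/2 (M(h) = 2 - (h + 0)/(h + h) = 2 - h/(2*h) = 2 - h*1/(2*h) = 2 - 1*½ = 2 - ½ = 3/2)
(M(-5)*W(6, 1))*2 = (3*(6 + (1/12)*6)/2)*2 = (3*(6 + ½)/2)*2 = ((3/2)*(13/2))*2 = (39/4)*2 = 39/2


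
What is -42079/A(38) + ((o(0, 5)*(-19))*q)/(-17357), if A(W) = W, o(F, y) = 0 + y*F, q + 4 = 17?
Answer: -42079/38 ≈ -1107.3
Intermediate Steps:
q = 13 (q = -4 + 17 = 13)
o(F, y) = F*y (o(F, y) = 0 + F*y = F*y)
-42079/A(38) + ((o(0, 5)*(-19))*q)/(-17357) = -42079/38 + (((0*5)*(-19))*13)/(-17357) = -42079*1/38 + ((0*(-19))*13)*(-1/17357) = -42079/38 + (0*13)*(-1/17357) = -42079/38 + 0*(-1/17357) = -42079/38 + 0 = -42079/38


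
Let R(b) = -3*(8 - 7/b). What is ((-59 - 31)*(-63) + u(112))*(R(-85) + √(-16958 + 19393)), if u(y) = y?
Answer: -11916702/85 + 5782*√2435 ≈ 1.4512e+5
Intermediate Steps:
R(b) = -24 + 21/b
((-59 - 31)*(-63) + u(112))*(R(-85) + √(-16958 + 19393)) = ((-59 - 31)*(-63) + 112)*((-24 + 21/(-85)) + √(-16958 + 19393)) = (-90*(-63) + 112)*((-24 + 21*(-1/85)) + √2435) = (5670 + 112)*((-24 - 21/85) + √2435) = 5782*(-2061/85 + √2435) = -11916702/85 + 5782*√2435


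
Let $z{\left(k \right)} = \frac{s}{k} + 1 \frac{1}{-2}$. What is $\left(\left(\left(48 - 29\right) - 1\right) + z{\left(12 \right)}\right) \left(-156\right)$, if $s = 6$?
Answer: $-2808$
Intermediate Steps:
$z{\left(k \right)} = - \frac{1}{2} + \frac{6}{k}$ ($z{\left(k \right)} = \frac{6}{k} + 1 \frac{1}{-2} = \frac{6}{k} + 1 \left(- \frac{1}{2}\right) = \frac{6}{k} - \frac{1}{2} = - \frac{1}{2} + \frac{6}{k}$)
$\left(\left(\left(48 - 29\right) - 1\right) + z{\left(12 \right)}\right) \left(-156\right) = \left(\left(\left(48 - 29\right) - 1\right) + \frac{12 - 12}{2 \cdot 12}\right) \left(-156\right) = \left(\left(19 - 1\right) + \frac{1}{2} \cdot \frac{1}{12} \left(12 - 12\right)\right) \left(-156\right) = \left(18 + \frac{1}{2} \cdot \frac{1}{12} \cdot 0\right) \left(-156\right) = \left(18 + 0\right) \left(-156\right) = 18 \left(-156\right) = -2808$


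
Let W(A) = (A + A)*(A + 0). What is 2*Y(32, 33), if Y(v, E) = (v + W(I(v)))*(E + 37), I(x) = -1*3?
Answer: 7000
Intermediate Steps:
I(x) = -3
W(A) = 2*A² (W(A) = (2*A)*A = 2*A²)
Y(v, E) = (18 + v)*(37 + E) (Y(v, E) = (v + 2*(-3)²)*(E + 37) = (v + 2*9)*(37 + E) = (v + 18)*(37 + E) = (18 + v)*(37 + E))
2*Y(32, 33) = 2*(666 + 18*33 + 37*32 + 33*32) = 2*(666 + 594 + 1184 + 1056) = 2*3500 = 7000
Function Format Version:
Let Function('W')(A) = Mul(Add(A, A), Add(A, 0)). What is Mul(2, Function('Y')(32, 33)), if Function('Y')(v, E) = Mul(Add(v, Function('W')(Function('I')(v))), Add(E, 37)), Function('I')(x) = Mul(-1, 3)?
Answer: 7000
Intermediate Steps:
Function('I')(x) = -3
Function('W')(A) = Mul(2, Pow(A, 2)) (Function('W')(A) = Mul(Mul(2, A), A) = Mul(2, Pow(A, 2)))
Function('Y')(v, E) = Mul(Add(18, v), Add(37, E)) (Function('Y')(v, E) = Mul(Add(v, Mul(2, Pow(-3, 2))), Add(E, 37)) = Mul(Add(v, Mul(2, 9)), Add(37, E)) = Mul(Add(v, 18), Add(37, E)) = Mul(Add(18, v), Add(37, E)))
Mul(2, Function('Y')(32, 33)) = Mul(2, Add(666, Mul(18, 33), Mul(37, 32), Mul(33, 32))) = Mul(2, Add(666, 594, 1184, 1056)) = Mul(2, 3500) = 7000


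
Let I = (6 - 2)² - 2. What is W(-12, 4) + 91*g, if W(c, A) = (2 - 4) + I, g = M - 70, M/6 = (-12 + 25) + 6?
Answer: 4016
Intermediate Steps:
M = 114 (M = 6*((-12 + 25) + 6) = 6*(13 + 6) = 6*19 = 114)
I = 14 (I = 4² - 2 = 16 - 2 = 14)
g = 44 (g = 114 - 70 = 44)
W(c, A) = 12 (W(c, A) = (2 - 4) + 14 = -2 + 14 = 12)
W(-12, 4) + 91*g = 12 + 91*44 = 12 + 4004 = 4016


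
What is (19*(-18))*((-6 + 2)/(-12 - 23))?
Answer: -1368/35 ≈ -39.086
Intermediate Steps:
(19*(-18))*((-6 + 2)/(-12 - 23)) = -(-1368)/(-35) = -(-1368)*(-1)/35 = -342*4/35 = -1368/35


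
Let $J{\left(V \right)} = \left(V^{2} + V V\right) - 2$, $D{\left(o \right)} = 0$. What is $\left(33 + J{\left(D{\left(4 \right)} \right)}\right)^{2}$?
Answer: $961$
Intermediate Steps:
$J{\left(V \right)} = -2 + 2 V^{2}$ ($J{\left(V \right)} = \left(V^{2} + V^{2}\right) - 2 = 2 V^{2} - 2 = -2 + 2 V^{2}$)
$\left(33 + J{\left(D{\left(4 \right)} \right)}\right)^{2} = \left(33 - \left(2 - 2 \cdot 0^{2}\right)\right)^{2} = \left(33 + \left(-2 + 2 \cdot 0\right)\right)^{2} = \left(33 + \left(-2 + 0\right)\right)^{2} = \left(33 - 2\right)^{2} = 31^{2} = 961$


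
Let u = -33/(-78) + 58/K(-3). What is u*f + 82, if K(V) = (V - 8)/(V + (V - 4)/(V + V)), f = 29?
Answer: 29219/78 ≈ 374.60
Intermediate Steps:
K(V) = (-8 + V)/(V + (-4 + V)/(2*V)) (K(V) = (-8 + V)/(V + (-4 + V)/((2*V))) = (-8 + V)/(V + (-4 + V)*(1/(2*V))) = (-8 + V)/(V + (-4 + V)/(2*V)))
u = 787/78 (u = -33/(-78) + 58/((2*(-3)*(-8 - 3)/(-4 - 3 + 2*(-3)²))) = -33*(-1/78) + 58/((2*(-3)*(-11)/(-4 - 3 + 2*9))) = 11/26 + 58/((2*(-3)*(-11)/(-4 - 3 + 18))) = 11/26 + 58/((2*(-3)*(-11)/11)) = 11/26 + 58/((2*(-3)*(1/11)*(-11))) = 11/26 + 58/6 = 11/26 + 58*(⅙) = 11/26 + 29/3 = 787/78 ≈ 10.090)
u*f + 82 = (787/78)*29 + 82 = 22823/78 + 82 = 29219/78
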